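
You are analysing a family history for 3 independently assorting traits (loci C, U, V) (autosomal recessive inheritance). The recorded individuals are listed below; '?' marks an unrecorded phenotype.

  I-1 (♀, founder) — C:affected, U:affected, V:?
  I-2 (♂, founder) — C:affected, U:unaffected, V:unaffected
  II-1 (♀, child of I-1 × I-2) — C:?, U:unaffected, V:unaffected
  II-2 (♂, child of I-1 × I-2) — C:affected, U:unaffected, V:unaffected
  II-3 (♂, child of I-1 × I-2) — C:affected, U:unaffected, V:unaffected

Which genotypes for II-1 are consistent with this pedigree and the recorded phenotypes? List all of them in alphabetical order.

C/I-1 aff ·: cc
C/I-2 aff ·: cc
C/II-1 ? I-1×I-2: cc
C/II-2 aff I-1×I-2: cc
C/II-3 aff I-1×I-2: cc
⇒ C over [I-1,I-2,II-1,II-2,II-3]: 1 consistent
U/I-1 aff ·: uu
U/I-2 un ·: UU|Uu
U/II-1 un I-1×I-2: Uu
U/II-2 un I-1×I-2: Uu
U/II-3 un I-1×I-2: Uu
⇒ U over [I-1,I-2,II-1,II-2,II-3]: 2 consistent
V/I-1 ? ·: VV|Vv|vv
V/I-2 un ·: VV|Vv
V/II-1 un I-1×I-2: VV|Vv
V/II-2 un I-1×I-2: VV|Vv
V/II-3 un I-1×I-2: VV|Vv
⇒ V over [I-1,I-2,II-1,II-2,II-3]: 27 consistent

II-1 ∈ {cc Uu VV, cc Uu Vv}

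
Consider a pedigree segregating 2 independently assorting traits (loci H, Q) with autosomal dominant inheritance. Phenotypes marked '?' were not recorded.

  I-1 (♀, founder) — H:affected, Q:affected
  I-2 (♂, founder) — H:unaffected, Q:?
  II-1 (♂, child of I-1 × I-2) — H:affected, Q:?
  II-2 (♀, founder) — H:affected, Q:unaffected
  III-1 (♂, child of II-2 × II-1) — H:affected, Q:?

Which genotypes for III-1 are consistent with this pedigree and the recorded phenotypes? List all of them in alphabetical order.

H/I-1 aff ·: Hh|HH
H/I-2 un ·: hh
H/II-1 aff I-1×I-2: Hh
H/II-2 aff ·: Hh|HH
H/III-1 aff II-2×II-1: Hh|HH
⇒ H over [I-1,I-2,II-1,II-2,III-1]: 8 consistent
Q/I-1 aff ·: Qq|QQ
Q/I-2 ? ·: qq|Qq|QQ
Q/II-1 ? I-1×I-2: qq|Qq|QQ
Q/II-2 un ·: qq
Q/III-1 ? II-2×II-1: qq|Qq
⇒ Q over [I-1,I-2,II-1,II-2,III-1]: 16 consistent

III-1 ∈ {HH Qq, HH qq, Hh Qq, Hh qq}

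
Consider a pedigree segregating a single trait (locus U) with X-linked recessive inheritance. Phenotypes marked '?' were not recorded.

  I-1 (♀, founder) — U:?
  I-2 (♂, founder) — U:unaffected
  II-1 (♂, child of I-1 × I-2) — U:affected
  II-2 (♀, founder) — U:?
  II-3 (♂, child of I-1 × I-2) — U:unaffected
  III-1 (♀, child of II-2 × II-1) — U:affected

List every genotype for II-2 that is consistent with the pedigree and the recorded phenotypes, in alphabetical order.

U/I-1 ? ·: X^UX^u
U/I-2 un ·: X^UY
U/II-1 aff I-1×I-2: X^uY
U/II-2 ? ·: X^UX^u|X^uX^u
U/II-3 un I-1×I-2: X^UY
U/III-1 aff II-2×II-1: X^uX^u
⇒ U over [I-1,I-2,II-1,II-2,II-3,III-1]: 2 consistent

II-2 ∈ {X^UX^u, X^uX^u}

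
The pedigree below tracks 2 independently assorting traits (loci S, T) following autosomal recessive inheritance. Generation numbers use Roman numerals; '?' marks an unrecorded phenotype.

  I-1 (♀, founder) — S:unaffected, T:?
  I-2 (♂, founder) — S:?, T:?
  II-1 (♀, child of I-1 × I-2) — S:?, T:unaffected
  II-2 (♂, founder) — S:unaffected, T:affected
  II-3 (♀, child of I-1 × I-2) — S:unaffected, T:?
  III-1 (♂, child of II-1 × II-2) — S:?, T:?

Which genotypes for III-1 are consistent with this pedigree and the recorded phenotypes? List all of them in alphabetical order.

S/I-1 un ·: SS|Ss
S/I-2 ? ·: SS|Ss|ss
S/II-1 ? I-1×I-2: SS|Ss|ss
S/II-2 un ·: SS|Ss
S/II-3 un I-1×I-2: SS|Ss
S/III-1 ? II-1×II-2: SS|Ss|ss
⇒ S over [I-1,I-2,II-1,II-2,II-3,III-1]: 70 consistent
T/I-1 ? ·: TT|Tt|tt
T/I-2 ? ·: TT|Tt|tt
T/II-1 un I-1×I-2: TT|Tt
T/II-2 aff ·: tt
T/II-3 ? I-1×I-2: TT|Tt|tt
T/III-1 ? II-1×II-2: Tt|tt
⇒ T over [I-1,I-2,II-1,II-2,II-3,III-1]: 34 consistent

III-1 ∈ {SS Tt, SS tt, Ss Tt, Ss tt, ss Tt, ss tt}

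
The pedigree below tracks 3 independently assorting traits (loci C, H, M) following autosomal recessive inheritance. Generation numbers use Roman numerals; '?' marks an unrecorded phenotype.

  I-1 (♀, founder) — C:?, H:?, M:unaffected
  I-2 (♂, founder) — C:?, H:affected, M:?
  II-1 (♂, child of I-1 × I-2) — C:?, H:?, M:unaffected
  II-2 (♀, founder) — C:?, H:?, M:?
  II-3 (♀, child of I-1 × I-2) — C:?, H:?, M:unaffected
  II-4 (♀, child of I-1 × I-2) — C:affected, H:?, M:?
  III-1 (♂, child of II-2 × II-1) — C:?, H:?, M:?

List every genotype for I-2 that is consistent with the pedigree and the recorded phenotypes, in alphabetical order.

I-2 ∈ {Cc hh MM, Cc hh Mm, Cc hh mm, cc hh MM, cc hh Mm, cc hh mm}

C/I-1 ? ·: Cc|cc
C/I-2 ? ·: Cc|cc
C/II-1 ? I-1×I-2: CC|Cc|cc
C/II-2 ? ·: CC|Cc|cc
C/II-3 ? I-1×I-2: CC|Cc|cc
C/II-4 aff I-1×I-2: cc
C/III-1 ? II-2×II-1: CC|Cc|cc
⇒ C over [I-1,I-2,II-1,II-2,II-3,II-4,III-1]: 93 consistent
H/I-1 ? ·: HH|Hh|hh
H/I-2 aff ·: hh
H/II-1 ? I-1×I-2: Hh|hh
H/II-2 ? ·: HH|Hh|hh
H/II-3 ? I-1×I-2: Hh|hh
H/II-4 ? I-1×I-2: Hh|hh
H/III-1 ? II-2×II-1: HH|Hh|hh
⇒ H over [I-1,I-2,II-1,II-2,II-3,II-4,III-1]: 55 consistent
M/I-1 un ·: MM|Mm
M/I-2 ? ·: MM|Mm|mm
M/II-1 un I-1×I-2: MM|Mm
M/II-2 ? ·: MM|Mm|mm
M/II-3 un I-1×I-2: MM|Mm
M/II-4 ? I-1×I-2: MM|Mm|mm
M/III-1 ? II-2×II-1: MM|Mm|mm
⇒ M over [I-1,I-2,II-1,II-2,II-3,II-4,III-1]: 179 consistent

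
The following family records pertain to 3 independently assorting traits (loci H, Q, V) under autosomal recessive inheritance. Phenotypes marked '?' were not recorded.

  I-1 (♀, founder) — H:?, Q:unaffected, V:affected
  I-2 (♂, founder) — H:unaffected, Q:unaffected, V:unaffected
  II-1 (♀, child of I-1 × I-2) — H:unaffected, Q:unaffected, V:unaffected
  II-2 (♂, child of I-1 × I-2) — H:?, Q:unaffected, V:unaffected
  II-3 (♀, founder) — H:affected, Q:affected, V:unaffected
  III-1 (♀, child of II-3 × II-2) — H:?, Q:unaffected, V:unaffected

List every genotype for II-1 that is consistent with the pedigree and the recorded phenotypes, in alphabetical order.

H/I-1 ? ·: HH|Hh|hh
H/I-2 un ·: HH|Hh
H/II-1 un I-1×I-2: HH|Hh
H/II-2 ? I-1×I-2: HH|Hh|hh
H/II-3 aff ·: hh
H/III-1 ? II-3×II-2: Hh|hh
⇒ H over [I-1,I-2,II-1,II-2,II-3,III-1]: 26 consistent
Q/I-1 un ·: QQ|Qq
Q/I-2 un ·: QQ|Qq
Q/II-1 un I-1×I-2: QQ|Qq
Q/II-2 un I-1×I-2: QQ|Qq
Q/II-3 aff ·: qq
Q/III-1 un II-3×II-2: Qq
⇒ Q over [I-1,I-2,II-1,II-2,II-3,III-1]: 13 consistent
V/I-1 aff ·: vv
V/I-2 un ·: VV|Vv
V/II-1 un I-1×I-2: Vv
V/II-2 un I-1×I-2: Vv
V/II-3 un ·: VV|Vv
V/III-1 un II-3×II-2: VV|Vv
⇒ V over [I-1,I-2,II-1,II-2,II-3,III-1]: 8 consistent

II-1 ∈ {HH QQ Vv, HH Qq Vv, Hh QQ Vv, Hh Qq Vv}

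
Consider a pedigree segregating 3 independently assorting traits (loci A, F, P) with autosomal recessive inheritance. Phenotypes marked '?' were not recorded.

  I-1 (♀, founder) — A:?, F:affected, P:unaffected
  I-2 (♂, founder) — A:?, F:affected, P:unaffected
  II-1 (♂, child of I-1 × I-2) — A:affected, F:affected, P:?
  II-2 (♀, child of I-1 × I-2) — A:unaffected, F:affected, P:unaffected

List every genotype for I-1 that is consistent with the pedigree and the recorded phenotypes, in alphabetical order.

A/I-1 ? ·: Aa|aa
A/I-2 ? ·: Aa|aa
A/II-1 aff I-1×I-2: aa
A/II-2 un I-1×I-2: AA|Aa
⇒ A over [I-1,I-2,II-1,II-2]: 4 consistent
F/I-1 aff ·: ff
F/I-2 aff ·: ff
F/II-1 aff I-1×I-2: ff
F/II-2 aff I-1×I-2: ff
⇒ F over [I-1,I-2,II-1,II-2]: 1 consistent
P/I-1 un ·: PP|Pp
P/I-2 un ·: PP|Pp
P/II-1 ? I-1×I-2: PP|Pp|pp
P/II-2 un I-1×I-2: PP|Pp
⇒ P over [I-1,I-2,II-1,II-2]: 15 consistent

I-1 ∈ {Aa ff PP, Aa ff Pp, aa ff PP, aa ff Pp}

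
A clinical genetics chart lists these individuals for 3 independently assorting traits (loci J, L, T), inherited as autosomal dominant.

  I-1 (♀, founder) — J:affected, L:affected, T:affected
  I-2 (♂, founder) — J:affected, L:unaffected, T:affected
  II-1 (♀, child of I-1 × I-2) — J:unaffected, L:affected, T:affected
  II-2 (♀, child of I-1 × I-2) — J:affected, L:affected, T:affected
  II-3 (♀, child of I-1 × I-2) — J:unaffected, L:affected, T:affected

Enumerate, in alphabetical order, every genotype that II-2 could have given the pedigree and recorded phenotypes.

J/I-1 aff ·: Jj
J/I-2 aff ·: Jj
J/II-1 un I-1×I-2: jj
J/II-2 aff I-1×I-2: Jj|JJ
J/II-3 un I-1×I-2: jj
⇒ J over [I-1,I-2,II-1,II-2,II-3]: 2 consistent
L/I-1 aff ·: Ll|LL
L/I-2 un ·: ll
L/II-1 aff I-1×I-2: Ll
L/II-2 aff I-1×I-2: Ll
L/II-3 aff I-1×I-2: Ll
⇒ L over [I-1,I-2,II-1,II-2,II-3]: 2 consistent
T/I-1 aff ·: Tt|TT
T/I-2 aff ·: Tt|TT
T/II-1 aff I-1×I-2: Tt|TT
T/II-2 aff I-1×I-2: Tt|TT
T/II-3 aff I-1×I-2: Tt|TT
⇒ T over [I-1,I-2,II-1,II-2,II-3]: 25 consistent

II-2 ∈ {JJ Ll TT, JJ Ll Tt, Jj Ll TT, Jj Ll Tt}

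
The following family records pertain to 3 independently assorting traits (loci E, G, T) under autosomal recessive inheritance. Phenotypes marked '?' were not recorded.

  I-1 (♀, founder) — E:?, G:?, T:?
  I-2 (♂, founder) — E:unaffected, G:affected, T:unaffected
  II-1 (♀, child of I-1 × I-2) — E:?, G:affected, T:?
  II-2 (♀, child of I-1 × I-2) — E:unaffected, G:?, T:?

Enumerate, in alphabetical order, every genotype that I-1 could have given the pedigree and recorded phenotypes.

E/I-1 ? ·: EE|Ee|ee
E/I-2 un ·: EE|Ee
E/II-1 ? I-1×I-2: EE|Ee|ee
E/II-2 un I-1×I-2: EE|Ee
⇒ E over [I-1,I-2,II-1,II-2]: 18 consistent
G/I-1 ? ·: Gg|gg
G/I-2 aff ·: gg
G/II-1 aff I-1×I-2: gg
G/II-2 ? I-1×I-2: Gg|gg
⇒ G over [I-1,I-2,II-1,II-2]: 3 consistent
T/I-1 ? ·: TT|Tt|tt
T/I-2 un ·: TT|Tt
T/II-1 ? I-1×I-2: TT|Tt|tt
T/II-2 ? I-1×I-2: TT|Tt|tt
⇒ T over [I-1,I-2,II-1,II-2]: 23 consistent

I-1 ∈ {EE Gg TT, EE Gg Tt, EE Gg tt, EE gg TT, EE gg Tt, EE gg tt, Ee Gg TT, Ee Gg Tt, Ee Gg tt, Ee gg TT, Ee gg Tt, Ee gg tt, ee Gg TT, ee Gg Tt, ee Gg tt, ee gg TT, ee gg Tt, ee gg tt}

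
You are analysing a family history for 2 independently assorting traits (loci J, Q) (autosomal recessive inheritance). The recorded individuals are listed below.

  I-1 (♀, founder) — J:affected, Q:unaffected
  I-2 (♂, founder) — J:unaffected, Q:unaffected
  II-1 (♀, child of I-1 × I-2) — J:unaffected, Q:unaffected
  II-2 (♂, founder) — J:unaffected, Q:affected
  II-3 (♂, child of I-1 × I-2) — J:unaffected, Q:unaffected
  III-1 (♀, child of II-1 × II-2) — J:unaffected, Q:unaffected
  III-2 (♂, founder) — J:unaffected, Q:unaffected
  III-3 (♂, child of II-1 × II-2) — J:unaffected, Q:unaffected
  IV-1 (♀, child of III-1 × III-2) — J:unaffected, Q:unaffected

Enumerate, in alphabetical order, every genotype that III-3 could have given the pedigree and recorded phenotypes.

J/I-1 aff ·: jj
J/I-2 un ·: JJ|Jj
J/II-1 un I-1×I-2: Jj
J/II-2 un ·: JJ|Jj
J/II-3 un I-1×I-2: Jj
J/III-1 un II-1×II-2: JJ|Jj
J/III-2 un ·: JJ|Jj
J/III-3 un II-1×II-2: JJ|Jj
J/IV-1 un III-1×III-2: JJ|Jj
⇒ J over [I-1,I-2,II-1,II-2,II-3,III-1,III-2,III-3,IV-1]: 56 consistent
Q/I-1 un ·: QQ|Qq
Q/I-2 un ·: QQ|Qq
Q/II-1 un I-1×I-2: QQ|Qq
Q/II-2 aff ·: qq
Q/II-3 un I-1×I-2: QQ|Qq
Q/III-1 un II-1×II-2: Qq
Q/III-2 un ·: QQ|Qq
Q/III-3 un II-1×II-2: Qq
Q/IV-1 un III-1×III-2: QQ|Qq
⇒ Q over [I-1,I-2,II-1,II-2,II-3,III-1,III-2,III-3,IV-1]: 52 consistent

III-3 ∈ {JJ Qq, Jj Qq}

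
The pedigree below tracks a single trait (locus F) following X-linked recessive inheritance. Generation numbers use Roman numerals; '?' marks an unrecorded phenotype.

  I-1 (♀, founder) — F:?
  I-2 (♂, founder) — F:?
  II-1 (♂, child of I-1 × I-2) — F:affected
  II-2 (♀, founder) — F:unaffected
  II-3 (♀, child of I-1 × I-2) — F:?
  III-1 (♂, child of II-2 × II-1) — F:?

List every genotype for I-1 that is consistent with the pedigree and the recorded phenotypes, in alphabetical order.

F/I-1 ? ·: X^FX^f|X^fX^f
F/I-2 ? ·: X^FY|X^fY
F/II-1 aff I-1×I-2: X^fY
F/II-2 un ·: X^FX^F|X^FX^f
F/II-3 ? I-1×I-2: X^FX^F|X^FX^f|X^fX^f
F/III-1 ? II-2×II-1: X^FY|X^fY
⇒ F over [I-1,I-2,II-1,II-2,II-3,III-1]: 18 consistent

I-1 ∈ {X^FX^f, X^fX^f}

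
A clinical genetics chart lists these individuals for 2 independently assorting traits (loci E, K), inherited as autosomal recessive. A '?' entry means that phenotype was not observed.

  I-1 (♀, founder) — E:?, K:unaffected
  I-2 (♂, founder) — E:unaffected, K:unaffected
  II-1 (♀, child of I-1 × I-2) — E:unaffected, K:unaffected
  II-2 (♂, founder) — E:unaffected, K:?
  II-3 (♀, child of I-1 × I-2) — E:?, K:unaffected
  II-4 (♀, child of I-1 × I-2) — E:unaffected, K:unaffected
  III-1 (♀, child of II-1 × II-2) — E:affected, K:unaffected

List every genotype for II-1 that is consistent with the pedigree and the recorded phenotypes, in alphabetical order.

II-1 ∈ {Ee KK, Ee Kk}

E/I-1 ? ·: EE|Ee|ee
E/I-2 un ·: EE|Ee
E/II-1 un I-1×I-2: Ee
E/II-2 un ·: Ee
E/II-3 ? I-1×I-2: EE|Ee|ee
E/II-4 un I-1×I-2: EE|Ee
E/III-1 aff II-1×II-2: ee
⇒ E over [I-1,I-2,II-1,II-2,II-3,II-4,III-1]: 17 consistent
K/I-1 un ·: KK|Kk
K/I-2 un ·: KK|Kk
K/II-1 un I-1×I-2: KK|Kk
K/II-2 ? ·: KK|Kk|kk
K/II-3 un I-1×I-2: KK|Kk
K/II-4 un I-1×I-2: KK|Kk
K/III-1 un II-1×II-2: KK|Kk
⇒ K over [I-1,I-2,II-1,II-2,II-3,II-4,III-1]: 112 consistent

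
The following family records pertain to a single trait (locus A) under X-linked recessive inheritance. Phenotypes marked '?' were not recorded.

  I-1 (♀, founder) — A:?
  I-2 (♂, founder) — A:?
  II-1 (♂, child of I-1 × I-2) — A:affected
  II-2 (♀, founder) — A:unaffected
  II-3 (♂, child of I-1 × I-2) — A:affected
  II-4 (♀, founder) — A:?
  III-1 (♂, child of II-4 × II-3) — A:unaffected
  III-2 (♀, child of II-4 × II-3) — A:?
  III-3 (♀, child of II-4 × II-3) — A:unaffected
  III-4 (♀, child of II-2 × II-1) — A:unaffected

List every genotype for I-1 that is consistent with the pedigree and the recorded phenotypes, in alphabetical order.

I-1 ∈ {X^AX^a, X^aX^a}

A/I-1 ? ·: X^AX^a|X^aX^a
A/I-2 ? ·: X^AY|X^aY
A/II-1 aff I-1×I-2: X^aY
A/II-2 un ·: X^AX^A|X^AX^a
A/II-3 aff I-1×I-2: X^aY
A/II-4 ? ·: X^AX^A|X^AX^a
A/III-1 un II-4×II-3: X^AY
A/III-2 ? II-4×II-3: X^AX^a|X^aX^a
A/III-3 un II-4×II-3: X^AX^a
A/III-4 un II-2×II-1: X^AX^a
⇒ A over [I-1,I-2,II-1,II-2,II-3,II-4,III-1,III-2,III-3,III-4]: 24 consistent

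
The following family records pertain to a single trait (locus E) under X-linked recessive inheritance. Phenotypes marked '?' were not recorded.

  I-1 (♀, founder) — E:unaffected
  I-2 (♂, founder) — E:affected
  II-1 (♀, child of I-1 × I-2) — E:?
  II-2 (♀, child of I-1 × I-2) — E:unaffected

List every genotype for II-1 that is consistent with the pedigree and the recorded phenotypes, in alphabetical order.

E/I-1 un ·: X^EX^E|X^EX^e
E/I-2 aff ·: X^eY
E/II-1 ? I-1×I-2: X^EX^e|X^eX^e
E/II-2 un I-1×I-2: X^EX^e
⇒ E over [I-1,I-2,II-1,II-2]: 3 consistent

II-1 ∈ {X^EX^e, X^eX^e}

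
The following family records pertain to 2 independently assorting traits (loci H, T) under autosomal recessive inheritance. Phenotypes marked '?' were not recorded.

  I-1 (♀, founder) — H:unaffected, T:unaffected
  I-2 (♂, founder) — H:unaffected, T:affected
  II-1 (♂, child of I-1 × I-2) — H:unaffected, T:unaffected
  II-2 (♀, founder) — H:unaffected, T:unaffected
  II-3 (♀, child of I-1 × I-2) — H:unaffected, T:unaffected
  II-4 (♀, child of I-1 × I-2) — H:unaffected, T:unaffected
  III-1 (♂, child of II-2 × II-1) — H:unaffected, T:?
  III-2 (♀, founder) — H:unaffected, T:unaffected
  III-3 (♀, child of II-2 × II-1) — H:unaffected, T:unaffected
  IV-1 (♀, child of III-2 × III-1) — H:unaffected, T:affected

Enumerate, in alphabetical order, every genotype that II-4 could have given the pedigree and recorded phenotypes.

II-4 ∈ {HH Tt, Hh Tt}

H/I-1 un ·: HH|Hh
H/I-2 un ·: HH|Hh
H/II-1 un I-1×I-2: HH|Hh
H/II-2 un ·: HH|Hh
H/II-3 un I-1×I-2: HH|Hh
H/II-4 un I-1×I-2: HH|Hh
H/III-1 un II-2×II-1: HH|Hh
H/III-2 un ·: HH|Hh
H/III-3 un II-2×II-1: HH|Hh
H/IV-1 un III-2×III-1: HH|Hh
⇒ H over [I-1,I-2,II-1,II-2,II-3,II-4,III-1,III-2,III-3,IV-1]: 557 consistent
T/I-1 un ·: TT|Tt
T/I-2 aff ·: tt
T/II-1 un I-1×I-2: Tt
T/II-2 un ·: TT|Tt
T/II-3 un I-1×I-2: Tt
T/II-4 un I-1×I-2: Tt
T/III-1 ? II-2×II-1: Tt|tt
T/III-2 un ·: Tt
T/III-3 un II-2×II-1: TT|Tt
T/IV-1 aff III-2×III-1: tt
⇒ T over [I-1,I-2,II-1,II-2,II-3,II-4,III-1,III-2,III-3,IV-1]: 12 consistent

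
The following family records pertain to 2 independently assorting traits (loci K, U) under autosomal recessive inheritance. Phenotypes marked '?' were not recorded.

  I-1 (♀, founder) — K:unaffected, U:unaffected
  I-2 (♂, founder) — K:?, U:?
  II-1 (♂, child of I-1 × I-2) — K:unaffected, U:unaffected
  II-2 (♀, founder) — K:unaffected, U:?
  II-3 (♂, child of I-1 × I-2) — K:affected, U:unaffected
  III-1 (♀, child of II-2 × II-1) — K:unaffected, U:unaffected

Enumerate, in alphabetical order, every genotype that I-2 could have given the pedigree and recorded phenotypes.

K/I-1 un ·: Kk
K/I-2 ? ·: Kk|kk
K/II-1 un I-1×I-2: KK|Kk
K/II-2 un ·: KK|Kk
K/II-3 aff I-1×I-2: kk
K/III-1 un II-2×II-1: KK|Kk
⇒ K over [I-1,I-2,II-1,II-2,II-3,III-1]: 11 consistent
U/I-1 un ·: UU|Uu
U/I-2 ? ·: UU|Uu|uu
U/II-1 un I-1×I-2: UU|Uu
U/II-2 ? ·: UU|Uu|uu
U/II-3 un I-1×I-2: UU|Uu
U/III-1 un II-2×II-1: UU|Uu
⇒ U over [I-1,I-2,II-1,II-2,II-3,III-1]: 68 consistent

I-2 ∈ {Kk UU, Kk Uu, Kk uu, kk UU, kk Uu, kk uu}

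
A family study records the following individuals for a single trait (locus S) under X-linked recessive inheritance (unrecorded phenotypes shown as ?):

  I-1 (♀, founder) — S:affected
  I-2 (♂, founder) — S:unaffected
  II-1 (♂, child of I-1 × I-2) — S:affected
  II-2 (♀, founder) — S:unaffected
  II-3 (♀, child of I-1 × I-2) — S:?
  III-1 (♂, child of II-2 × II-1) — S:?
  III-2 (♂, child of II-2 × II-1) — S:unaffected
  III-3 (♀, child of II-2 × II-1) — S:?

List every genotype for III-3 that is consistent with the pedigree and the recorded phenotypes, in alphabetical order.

III-3 ∈ {X^SX^s, X^sX^s}

S/I-1 aff ·: X^sX^s
S/I-2 un ·: X^SY
S/II-1 aff I-1×I-2: X^sY
S/II-2 un ·: X^SX^S|X^SX^s
S/II-3 ? I-1×I-2: X^SX^s
S/III-1 ? II-2×II-1: X^SY|X^sY
S/III-2 un II-2×II-1: X^SY
S/III-3 ? II-2×II-1: X^SX^s|X^sX^s
⇒ S over [I-1,I-2,II-1,II-2,II-3,III-1,III-2,III-3]: 5 consistent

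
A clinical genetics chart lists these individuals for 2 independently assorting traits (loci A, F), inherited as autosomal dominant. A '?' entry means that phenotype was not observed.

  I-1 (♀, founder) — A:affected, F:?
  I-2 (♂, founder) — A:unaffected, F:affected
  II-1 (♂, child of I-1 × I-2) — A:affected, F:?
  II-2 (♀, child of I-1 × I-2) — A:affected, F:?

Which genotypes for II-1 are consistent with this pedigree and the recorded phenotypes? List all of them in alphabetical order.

A/I-1 aff ·: Aa|AA
A/I-2 un ·: aa
A/II-1 aff I-1×I-2: Aa
A/II-2 aff I-1×I-2: Aa
⇒ A over [I-1,I-2,II-1,II-2]: 2 consistent
F/I-1 ? ·: ff|Ff|FF
F/I-2 aff ·: Ff|FF
F/II-1 ? I-1×I-2: ff|Ff|FF
F/II-2 ? I-1×I-2: ff|Ff|FF
⇒ F over [I-1,I-2,II-1,II-2]: 23 consistent

II-1 ∈ {Aa FF, Aa Ff, Aa ff}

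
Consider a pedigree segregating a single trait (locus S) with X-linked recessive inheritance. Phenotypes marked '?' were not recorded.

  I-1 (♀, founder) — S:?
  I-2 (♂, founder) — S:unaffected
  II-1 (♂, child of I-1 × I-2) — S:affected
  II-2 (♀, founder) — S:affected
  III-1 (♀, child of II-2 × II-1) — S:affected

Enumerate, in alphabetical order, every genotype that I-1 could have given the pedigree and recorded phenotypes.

I-1 ∈ {X^SX^s, X^sX^s}

S/I-1 ? ·: X^SX^s|X^sX^s
S/I-2 un ·: X^SY
S/II-1 aff I-1×I-2: X^sY
S/II-2 aff ·: X^sX^s
S/III-1 aff II-2×II-1: X^sX^s
⇒ S over [I-1,I-2,II-1,II-2,III-1]: 2 consistent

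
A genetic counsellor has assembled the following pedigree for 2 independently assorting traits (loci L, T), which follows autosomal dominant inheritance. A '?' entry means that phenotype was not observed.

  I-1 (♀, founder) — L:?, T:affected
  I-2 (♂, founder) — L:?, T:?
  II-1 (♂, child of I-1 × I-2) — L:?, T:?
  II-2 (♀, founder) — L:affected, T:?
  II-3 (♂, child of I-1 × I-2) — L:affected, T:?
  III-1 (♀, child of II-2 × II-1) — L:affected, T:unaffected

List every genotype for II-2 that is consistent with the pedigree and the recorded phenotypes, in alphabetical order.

L/I-1 ? ·: ll|Ll|LL
L/I-2 ? ·: ll|Ll|LL
L/II-1 ? I-1×I-2: ll|Ll|LL
L/II-2 aff ·: Ll|LL
L/II-3 aff I-1×I-2: Ll|LL
L/III-1 aff II-2×II-1: Ll|LL
⇒ L over [I-1,I-2,II-1,II-2,II-3,III-1]: 69 consistent
T/I-1 aff ·: Tt|TT
T/I-2 ? ·: tt|Tt|TT
T/II-1 ? I-1×I-2: tt|Tt
T/II-2 ? ·: tt|Tt
T/II-3 ? I-1×I-2: tt|Tt|TT
T/III-1 un II-2×II-1: tt
⇒ T over [I-1,I-2,II-1,II-2,II-3,III-1]: 30 consistent

II-2 ∈ {LL Tt, LL tt, Ll Tt, Ll tt}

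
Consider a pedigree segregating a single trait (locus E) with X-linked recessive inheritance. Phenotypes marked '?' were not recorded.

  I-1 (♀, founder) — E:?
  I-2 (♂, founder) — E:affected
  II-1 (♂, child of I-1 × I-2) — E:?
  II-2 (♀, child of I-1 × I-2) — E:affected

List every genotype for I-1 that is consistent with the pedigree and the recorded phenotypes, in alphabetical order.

I-1 ∈ {X^EX^e, X^eX^e}

E/I-1 ? ·: X^EX^e|X^eX^e
E/I-2 aff ·: X^eY
E/II-1 ? I-1×I-2: X^EY|X^eY
E/II-2 aff I-1×I-2: X^eX^e
⇒ E over [I-1,I-2,II-1,II-2]: 3 consistent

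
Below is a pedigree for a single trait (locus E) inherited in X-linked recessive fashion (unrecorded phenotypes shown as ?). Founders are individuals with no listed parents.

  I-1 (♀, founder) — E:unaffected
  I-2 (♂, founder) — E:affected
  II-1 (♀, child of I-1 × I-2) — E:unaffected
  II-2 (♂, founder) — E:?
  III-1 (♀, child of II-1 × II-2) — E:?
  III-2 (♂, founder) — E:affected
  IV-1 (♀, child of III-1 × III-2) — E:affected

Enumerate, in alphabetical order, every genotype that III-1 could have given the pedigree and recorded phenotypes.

III-1 ∈ {X^EX^e, X^eX^e}

E/I-1 un ·: X^EX^E|X^EX^e
E/I-2 aff ·: X^eY
E/II-1 un I-1×I-2: X^EX^e
E/II-2 ? ·: X^EY|X^eY
E/III-1 ? II-1×II-2: X^EX^e|X^eX^e
E/III-2 aff ·: X^eY
E/IV-1 aff III-1×III-2: X^eX^e
⇒ E over [I-1,I-2,II-1,II-2,III-1,III-2,IV-1]: 6 consistent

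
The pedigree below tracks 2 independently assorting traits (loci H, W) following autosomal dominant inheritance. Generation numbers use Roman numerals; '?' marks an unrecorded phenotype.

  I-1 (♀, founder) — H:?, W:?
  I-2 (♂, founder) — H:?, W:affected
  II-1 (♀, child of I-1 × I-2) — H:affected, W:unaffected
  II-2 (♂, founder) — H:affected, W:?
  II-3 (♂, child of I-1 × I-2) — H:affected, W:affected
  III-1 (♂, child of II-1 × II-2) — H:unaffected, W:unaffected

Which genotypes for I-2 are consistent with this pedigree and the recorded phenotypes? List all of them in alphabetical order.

H/I-1 ? ·: hh|Hh|HH
H/I-2 ? ·: hh|Hh|HH
H/II-1 aff I-1×I-2: Hh
H/II-2 aff ·: Hh
H/II-3 aff I-1×I-2: Hh|HH
H/III-1 un II-1×II-2: hh
⇒ H over [I-1,I-2,II-1,II-2,II-3,III-1]: 10 consistent
W/I-1 ? ·: ww|Ww
W/I-2 aff ·: Ww
W/II-1 un I-1×I-2: ww
W/II-2 ? ·: ww|Ww
W/II-3 aff I-1×I-2: Ww|WW
W/III-1 un II-1×II-2: ww
⇒ W over [I-1,I-2,II-1,II-2,II-3,III-1]: 6 consistent

I-2 ∈ {HH Ww, Hh Ww, hh Ww}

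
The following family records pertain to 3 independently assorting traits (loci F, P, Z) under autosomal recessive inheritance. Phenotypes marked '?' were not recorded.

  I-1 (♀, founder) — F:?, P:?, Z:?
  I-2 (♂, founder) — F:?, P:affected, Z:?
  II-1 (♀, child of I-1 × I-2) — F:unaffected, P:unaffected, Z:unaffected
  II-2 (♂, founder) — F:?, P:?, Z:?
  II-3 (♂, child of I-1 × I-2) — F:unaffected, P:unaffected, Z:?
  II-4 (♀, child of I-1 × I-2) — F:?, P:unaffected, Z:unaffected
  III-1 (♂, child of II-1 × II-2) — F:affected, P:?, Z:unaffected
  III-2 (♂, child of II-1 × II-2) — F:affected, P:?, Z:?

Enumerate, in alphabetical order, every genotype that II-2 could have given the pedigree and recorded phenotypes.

II-2 ∈ {Ff PP ZZ, Ff PP Zz, Ff PP zz, Ff Pp ZZ, Ff Pp Zz, Ff Pp zz, Ff pp ZZ, Ff pp Zz, Ff pp zz, ff PP ZZ, ff PP Zz, ff PP zz, ff Pp ZZ, ff Pp Zz, ff Pp zz, ff pp ZZ, ff pp Zz, ff pp zz}

F/I-1 ? ·: FF|Ff|ff
F/I-2 ? ·: FF|Ff|ff
F/II-1 un I-1×I-2: Ff
F/II-2 ? ·: Ff|ff
F/II-3 un I-1×I-2: FF|Ff
F/II-4 ? I-1×I-2: FF|Ff|ff
F/III-1 aff II-1×II-2: ff
F/III-2 aff II-1×II-2: ff
⇒ F over [I-1,I-2,II-1,II-2,II-3,II-4,III-1,III-2]: 40 consistent
P/I-1 ? ·: PP|Pp
P/I-2 aff ·: pp
P/II-1 un I-1×I-2: Pp
P/II-2 ? ·: PP|Pp|pp
P/II-3 un I-1×I-2: Pp
P/II-4 un I-1×I-2: Pp
P/III-1 ? II-1×II-2: PP|Pp|pp
P/III-2 ? II-1×II-2: PP|Pp|pp
⇒ P over [I-1,I-2,II-1,II-2,II-3,II-4,III-1,III-2]: 34 consistent
Z/I-1 ? ·: ZZ|Zz|zz
Z/I-2 ? ·: ZZ|Zz|zz
Z/II-1 un I-1×I-2: ZZ|Zz
Z/II-2 ? ·: ZZ|Zz|zz
Z/II-3 ? I-1×I-2: ZZ|Zz|zz
Z/II-4 un I-1×I-2: ZZ|Zz
Z/III-1 un II-1×II-2: ZZ|Zz
Z/III-2 ? II-1×II-2: ZZ|Zz|zz
⇒ Z over [I-1,I-2,II-1,II-2,II-3,II-4,III-1,III-2]: 330 consistent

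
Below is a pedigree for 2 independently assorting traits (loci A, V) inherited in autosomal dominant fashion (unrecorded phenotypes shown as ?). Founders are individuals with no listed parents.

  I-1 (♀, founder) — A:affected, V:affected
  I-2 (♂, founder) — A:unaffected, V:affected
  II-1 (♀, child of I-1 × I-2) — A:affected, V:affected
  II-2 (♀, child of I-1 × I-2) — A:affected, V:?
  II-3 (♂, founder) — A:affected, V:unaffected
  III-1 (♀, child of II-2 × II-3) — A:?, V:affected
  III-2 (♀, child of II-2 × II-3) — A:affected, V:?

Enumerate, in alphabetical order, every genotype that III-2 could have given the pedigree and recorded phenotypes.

III-2 ∈ {AA Vv, AA vv, Aa Vv, Aa vv}

A/I-1 aff ·: Aa|AA
A/I-2 un ·: aa
A/II-1 aff I-1×I-2: Aa
A/II-2 aff I-1×I-2: Aa
A/II-3 aff ·: Aa|AA
A/III-1 ? II-2×II-3: aa|Aa|AA
A/III-2 aff II-2×II-3: Aa|AA
⇒ A over [I-1,I-2,II-1,II-2,II-3,III-1,III-2]: 20 consistent
V/I-1 aff ·: Vv|VV
V/I-2 aff ·: Vv|VV
V/II-1 aff I-1×I-2: Vv|VV
V/II-2 ? I-1×I-2: Vv|VV
V/II-3 un ·: vv
V/III-1 aff II-2×II-3: Vv
V/III-2 ? II-2×II-3: vv|Vv
⇒ V over [I-1,I-2,II-1,II-2,II-3,III-1,III-2]: 19 consistent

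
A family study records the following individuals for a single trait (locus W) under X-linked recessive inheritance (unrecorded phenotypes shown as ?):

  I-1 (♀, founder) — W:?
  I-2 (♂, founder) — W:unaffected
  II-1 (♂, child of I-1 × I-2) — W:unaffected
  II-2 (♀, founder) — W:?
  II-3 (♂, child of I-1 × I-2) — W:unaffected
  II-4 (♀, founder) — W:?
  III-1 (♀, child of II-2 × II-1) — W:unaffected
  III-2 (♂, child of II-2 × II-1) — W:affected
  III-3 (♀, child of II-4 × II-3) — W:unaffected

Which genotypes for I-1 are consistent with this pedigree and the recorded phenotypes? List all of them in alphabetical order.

I-1 ∈ {X^WX^W, X^WX^w}

W/I-1 ? ·: X^WX^W|X^WX^w
W/I-2 un ·: X^WY
W/II-1 un I-1×I-2: X^WY
W/II-2 ? ·: X^WX^w|X^wX^w
W/II-3 un I-1×I-2: X^WY
W/II-4 ? ·: X^WX^W|X^WX^w|X^wX^w
W/III-1 un II-2×II-1: X^WX^W|X^WX^w
W/III-2 aff II-2×II-1: X^wY
W/III-3 un II-4×II-3: X^WX^W|X^WX^w
⇒ W over [I-1,I-2,II-1,II-2,II-3,II-4,III-1,III-2,III-3]: 24 consistent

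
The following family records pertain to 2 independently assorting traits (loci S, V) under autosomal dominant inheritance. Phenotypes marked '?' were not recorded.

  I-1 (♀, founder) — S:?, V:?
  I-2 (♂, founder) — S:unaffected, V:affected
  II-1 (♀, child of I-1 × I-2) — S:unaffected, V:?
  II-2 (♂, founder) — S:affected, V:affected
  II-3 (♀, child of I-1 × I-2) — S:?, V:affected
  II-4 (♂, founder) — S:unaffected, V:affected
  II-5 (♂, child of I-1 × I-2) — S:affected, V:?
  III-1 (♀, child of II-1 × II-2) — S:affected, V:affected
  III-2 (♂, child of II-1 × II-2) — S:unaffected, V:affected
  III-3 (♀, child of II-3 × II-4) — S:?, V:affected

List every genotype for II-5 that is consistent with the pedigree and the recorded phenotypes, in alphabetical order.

S/I-1 ? ·: Ss
S/I-2 un ·: ss
S/II-1 un I-1×I-2: ss
S/II-2 aff ·: Ss
S/II-3 ? I-1×I-2: ss|Ss
S/II-4 un ·: ss
S/II-5 aff I-1×I-2: Ss
S/III-1 aff II-1×II-2: Ss
S/III-2 un II-1×II-2: ss
S/III-3 ? II-3×II-4: ss|Ss
⇒ S over [I-1,I-2,II-1,II-2,II-3,II-4,II-5,III-1,III-2,III-3]: 3 consistent
V/I-1 ? ·: vv|Vv|VV
V/I-2 aff ·: Vv|VV
V/II-1 ? I-1×I-2: vv|Vv|VV
V/II-2 aff ·: Vv|VV
V/II-3 aff I-1×I-2: Vv|VV
V/II-4 aff ·: Vv|VV
V/II-5 ? I-1×I-2: vv|Vv|VV
V/III-1 aff II-1×II-2: Vv|VV
V/III-2 aff II-1×II-2: Vv|VV
V/III-3 aff II-3×II-4: Vv|VV
⇒ V over [I-1,I-2,II-1,II-2,II-3,II-4,II-5,III-1,III-2,III-3]: 806 consistent

II-5 ∈ {Ss VV, Ss Vv, Ss vv}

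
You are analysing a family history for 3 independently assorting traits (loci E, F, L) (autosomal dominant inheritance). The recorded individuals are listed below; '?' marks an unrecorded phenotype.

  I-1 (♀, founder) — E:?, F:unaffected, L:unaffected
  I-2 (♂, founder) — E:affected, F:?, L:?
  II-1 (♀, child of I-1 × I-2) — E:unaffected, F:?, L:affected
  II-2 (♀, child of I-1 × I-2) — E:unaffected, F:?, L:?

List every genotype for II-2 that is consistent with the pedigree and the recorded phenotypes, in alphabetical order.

II-2 ∈ {ee Ff Ll, ee Ff ll, ee ff Ll, ee ff ll}

E/I-1 ? ·: ee|Ee
E/I-2 aff ·: Ee
E/II-1 un I-1×I-2: ee
E/II-2 un I-1×I-2: ee
⇒ E over [I-1,I-2,II-1,II-2]: 2 consistent
F/I-1 un ·: ff
F/I-2 ? ·: ff|Ff|FF
F/II-1 ? I-1×I-2: ff|Ff
F/II-2 ? I-1×I-2: ff|Ff
⇒ F over [I-1,I-2,II-1,II-2]: 6 consistent
L/I-1 un ·: ll
L/I-2 ? ·: Ll|LL
L/II-1 aff I-1×I-2: Ll
L/II-2 ? I-1×I-2: ll|Ll
⇒ L over [I-1,I-2,II-1,II-2]: 3 consistent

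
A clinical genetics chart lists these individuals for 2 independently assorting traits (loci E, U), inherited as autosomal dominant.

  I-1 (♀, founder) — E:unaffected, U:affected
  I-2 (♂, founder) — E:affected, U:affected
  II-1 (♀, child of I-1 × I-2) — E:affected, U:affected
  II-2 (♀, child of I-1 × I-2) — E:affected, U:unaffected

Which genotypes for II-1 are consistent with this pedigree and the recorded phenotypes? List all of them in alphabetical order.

II-1 ∈ {Ee UU, Ee Uu}

E/I-1 un ·: ee
E/I-2 aff ·: Ee|EE
E/II-1 aff I-1×I-2: Ee
E/II-2 aff I-1×I-2: Ee
⇒ E over [I-1,I-2,II-1,II-2]: 2 consistent
U/I-1 aff ·: Uu
U/I-2 aff ·: Uu
U/II-1 aff I-1×I-2: Uu|UU
U/II-2 un I-1×I-2: uu
⇒ U over [I-1,I-2,II-1,II-2]: 2 consistent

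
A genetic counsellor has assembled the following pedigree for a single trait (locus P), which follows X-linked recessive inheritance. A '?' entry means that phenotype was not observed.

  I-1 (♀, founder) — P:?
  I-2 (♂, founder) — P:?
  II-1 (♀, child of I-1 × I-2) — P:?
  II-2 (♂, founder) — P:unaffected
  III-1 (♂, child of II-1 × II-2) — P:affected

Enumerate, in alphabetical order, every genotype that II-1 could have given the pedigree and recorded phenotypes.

II-1 ∈ {X^PX^p, X^pX^p}

P/I-1 ? ·: X^PX^P|X^PX^p|X^pX^p
P/I-2 ? ·: X^PY|X^pY
P/II-1 ? I-1×I-2: X^PX^p|X^pX^p
P/II-2 un ·: X^PY
P/III-1 aff II-1×II-2: X^pY
⇒ P over [I-1,I-2,II-1,II-2,III-1]: 6 consistent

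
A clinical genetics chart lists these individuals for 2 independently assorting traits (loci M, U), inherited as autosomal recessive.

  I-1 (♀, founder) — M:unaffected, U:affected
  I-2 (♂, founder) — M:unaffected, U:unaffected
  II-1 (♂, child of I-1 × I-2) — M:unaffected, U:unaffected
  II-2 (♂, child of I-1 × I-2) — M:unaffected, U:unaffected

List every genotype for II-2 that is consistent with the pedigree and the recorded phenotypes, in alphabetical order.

II-2 ∈ {MM Uu, Mm Uu}

M/I-1 un ·: MM|Mm
M/I-2 un ·: MM|Mm
M/II-1 un I-1×I-2: MM|Mm
M/II-2 un I-1×I-2: MM|Mm
⇒ M over [I-1,I-2,II-1,II-2]: 13 consistent
U/I-1 aff ·: uu
U/I-2 un ·: UU|Uu
U/II-1 un I-1×I-2: Uu
U/II-2 un I-1×I-2: Uu
⇒ U over [I-1,I-2,II-1,II-2]: 2 consistent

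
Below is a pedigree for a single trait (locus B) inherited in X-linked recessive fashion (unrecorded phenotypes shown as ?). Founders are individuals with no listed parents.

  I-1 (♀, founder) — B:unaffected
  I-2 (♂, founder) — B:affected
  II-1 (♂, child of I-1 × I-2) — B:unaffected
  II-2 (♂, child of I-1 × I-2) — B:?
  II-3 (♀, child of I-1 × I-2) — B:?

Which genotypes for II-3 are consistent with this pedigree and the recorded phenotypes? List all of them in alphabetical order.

B/I-1 un ·: X^BX^B|X^BX^b
B/I-2 aff ·: X^bY
B/II-1 un I-1×I-2: X^BY
B/II-2 ? I-1×I-2: X^BY|X^bY
B/II-3 ? I-1×I-2: X^BX^b|X^bX^b
⇒ B over [I-1,I-2,II-1,II-2,II-3]: 5 consistent

II-3 ∈ {X^BX^b, X^bX^b}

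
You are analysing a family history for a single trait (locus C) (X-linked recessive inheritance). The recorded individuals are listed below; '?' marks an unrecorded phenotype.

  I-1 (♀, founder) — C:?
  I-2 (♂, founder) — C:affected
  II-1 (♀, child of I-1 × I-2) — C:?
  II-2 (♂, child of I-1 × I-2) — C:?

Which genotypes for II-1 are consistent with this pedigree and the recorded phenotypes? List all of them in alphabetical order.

II-1 ∈ {X^CX^c, X^cX^c}

C/I-1 ? ·: X^CX^C|X^CX^c|X^cX^c
C/I-2 aff ·: X^cY
C/II-1 ? I-1×I-2: X^CX^c|X^cX^c
C/II-2 ? I-1×I-2: X^CY|X^cY
⇒ C over [I-1,I-2,II-1,II-2]: 6 consistent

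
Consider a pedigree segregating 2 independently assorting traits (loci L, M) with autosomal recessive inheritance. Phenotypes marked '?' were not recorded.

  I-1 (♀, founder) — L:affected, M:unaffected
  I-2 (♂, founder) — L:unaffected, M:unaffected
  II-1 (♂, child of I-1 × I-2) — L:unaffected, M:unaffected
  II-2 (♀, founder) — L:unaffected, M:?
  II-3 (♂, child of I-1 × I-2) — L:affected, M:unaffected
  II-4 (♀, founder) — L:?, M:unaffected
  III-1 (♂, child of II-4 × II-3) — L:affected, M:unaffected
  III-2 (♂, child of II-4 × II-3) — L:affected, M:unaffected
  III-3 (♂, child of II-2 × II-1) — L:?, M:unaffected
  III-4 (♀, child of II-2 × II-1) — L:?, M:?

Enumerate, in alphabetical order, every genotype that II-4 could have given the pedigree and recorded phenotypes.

II-4 ∈ {Ll MM, Ll Mm, ll MM, ll Mm}

L/I-1 aff ·: ll
L/I-2 un ·: Ll
L/II-1 un I-1×I-2: Ll
L/II-2 un ·: LL|Ll
L/II-3 aff I-1×I-2: ll
L/II-4 ? ·: Ll|ll
L/III-1 aff II-4×II-3: ll
L/III-2 aff II-4×II-3: ll
L/III-3 ? II-2×II-1: LL|Ll|ll
L/III-4 ? II-2×II-1: LL|Ll|ll
⇒ L over [I-1,I-2,II-1,II-2,II-3,II-4,III-1,III-2,III-3,III-4]: 26 consistent
M/I-1 un ·: MM|Mm
M/I-2 un ·: MM|Mm
M/II-1 un I-1×I-2: MM|Mm
M/II-2 ? ·: MM|Mm|mm
M/II-3 un I-1×I-2: MM|Mm
M/II-4 un ·: MM|Mm
M/III-1 un II-4×II-3: MM|Mm
M/III-2 un II-4×II-3: MM|Mm
M/III-3 un II-2×II-1: MM|Mm
M/III-4 ? II-2×II-1: MM|Mm|mm
⇒ M over [I-1,I-2,II-1,II-2,II-3,II-4,III-1,III-2,III-3,III-4]: 732 consistent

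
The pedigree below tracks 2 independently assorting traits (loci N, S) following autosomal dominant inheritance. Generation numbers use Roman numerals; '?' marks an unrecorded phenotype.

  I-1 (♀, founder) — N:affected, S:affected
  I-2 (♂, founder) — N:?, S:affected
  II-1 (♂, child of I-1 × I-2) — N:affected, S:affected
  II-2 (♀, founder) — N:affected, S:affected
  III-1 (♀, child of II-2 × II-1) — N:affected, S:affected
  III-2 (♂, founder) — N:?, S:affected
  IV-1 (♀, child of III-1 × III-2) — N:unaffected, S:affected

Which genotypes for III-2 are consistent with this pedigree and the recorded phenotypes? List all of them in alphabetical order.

N/I-1 aff ·: Nn|NN
N/I-2 ? ·: nn|Nn|NN
N/II-1 aff I-1×I-2: Nn|NN
N/II-2 aff ·: Nn|NN
N/III-1 aff II-2×II-1: Nn
N/III-2 ? ·: nn|Nn
N/IV-1 un III-1×III-2: nn
⇒ N over [I-1,I-2,II-1,II-2,III-1,III-2,IV-1]: 28 consistent
S/I-1 aff ·: Ss|SS
S/I-2 aff ·: Ss|SS
S/II-1 aff I-1×I-2: Ss|SS
S/II-2 aff ·: Ss|SS
S/III-1 aff II-2×II-1: Ss|SS
S/III-2 aff ·: Ss|SS
S/IV-1 aff III-1×III-2: Ss|SS
⇒ S over [I-1,I-2,II-1,II-2,III-1,III-2,IV-1]: 82 consistent

III-2 ∈ {Nn SS, Nn Ss, nn SS, nn Ss}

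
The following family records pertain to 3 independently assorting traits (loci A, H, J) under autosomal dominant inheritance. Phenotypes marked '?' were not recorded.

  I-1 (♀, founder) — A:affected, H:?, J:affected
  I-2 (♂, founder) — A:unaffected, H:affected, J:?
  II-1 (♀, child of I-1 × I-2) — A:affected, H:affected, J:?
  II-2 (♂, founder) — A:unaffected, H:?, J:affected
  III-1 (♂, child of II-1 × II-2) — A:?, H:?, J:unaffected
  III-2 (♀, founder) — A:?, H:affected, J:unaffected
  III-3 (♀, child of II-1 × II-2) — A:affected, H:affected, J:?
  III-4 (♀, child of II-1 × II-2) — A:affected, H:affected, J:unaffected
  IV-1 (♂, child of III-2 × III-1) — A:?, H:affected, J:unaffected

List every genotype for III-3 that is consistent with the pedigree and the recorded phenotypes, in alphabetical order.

III-3 ∈ {Aa HH JJ, Aa HH Jj, Aa HH jj, Aa Hh JJ, Aa Hh Jj, Aa Hh jj}

A/I-1 aff ·: Aa|AA
A/I-2 un ·: aa
A/II-1 aff I-1×I-2: Aa
A/II-2 un ·: aa
A/III-1 ? II-1×II-2: aa|Aa
A/III-2 ? ·: aa|Aa|AA
A/III-3 aff II-1×II-2: Aa
A/III-4 aff II-1×II-2: Aa
A/IV-1 ? III-2×III-1: aa|Aa|AA
⇒ A over [I-1,I-2,II-1,II-2,III-1,III-2,III-3,III-4,IV-1]: 22 consistent
H/I-1 ? ·: hh|Hh|HH
H/I-2 aff ·: Hh|HH
H/II-1 aff I-1×I-2: Hh|HH
H/II-2 ? ·: hh|Hh|HH
H/III-1 ? II-1×II-2: hh|Hh|HH
H/III-2 aff ·: Hh|HH
H/III-3 aff II-1×II-2: Hh|HH
H/III-4 aff II-1×II-2: Hh|HH
H/IV-1 aff III-2×III-1: Hh|HH
⇒ H over [I-1,I-2,II-1,II-2,III-1,III-2,III-3,III-4,IV-1]: 490 consistent
J/I-1 aff ·: Jj|JJ
J/I-2 ? ·: jj|Jj|JJ
J/II-1 ? I-1×I-2: jj|Jj
J/II-2 aff ·: Jj
J/III-1 un II-1×II-2: jj
J/III-2 un ·: jj
J/III-3 ? II-1×II-2: jj|Jj|JJ
J/III-4 un II-1×II-2: jj
J/IV-1 un III-2×III-1: jj
⇒ J over [I-1,I-2,II-1,II-2,III-1,III-2,III-3,III-4,IV-1]: 19 consistent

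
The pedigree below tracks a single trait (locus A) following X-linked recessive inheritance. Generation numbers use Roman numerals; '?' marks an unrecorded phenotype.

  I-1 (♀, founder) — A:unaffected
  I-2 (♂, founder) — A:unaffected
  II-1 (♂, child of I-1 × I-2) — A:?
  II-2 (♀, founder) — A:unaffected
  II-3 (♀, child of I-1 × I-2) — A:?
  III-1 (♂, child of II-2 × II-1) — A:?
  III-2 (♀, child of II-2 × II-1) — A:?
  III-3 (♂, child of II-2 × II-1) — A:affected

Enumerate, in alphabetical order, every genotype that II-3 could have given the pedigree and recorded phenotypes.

A/I-1 un ·: X^AX^A|X^AX^a
A/I-2 un ·: X^AY
A/II-1 ? I-1×I-2: X^AY|X^aY
A/II-2 un ·: X^AX^a
A/II-3 ? I-1×I-2: X^AX^A|X^AX^a
A/III-1 ? II-2×II-1: X^AY|X^aY
A/III-2 ? II-2×II-1: X^AX^A|X^AX^a|X^aX^a
A/III-3 aff II-2×II-1: X^aY
⇒ A over [I-1,I-2,II-1,II-2,II-3,III-1,III-2,III-3]: 20 consistent

II-3 ∈ {X^AX^A, X^AX^a}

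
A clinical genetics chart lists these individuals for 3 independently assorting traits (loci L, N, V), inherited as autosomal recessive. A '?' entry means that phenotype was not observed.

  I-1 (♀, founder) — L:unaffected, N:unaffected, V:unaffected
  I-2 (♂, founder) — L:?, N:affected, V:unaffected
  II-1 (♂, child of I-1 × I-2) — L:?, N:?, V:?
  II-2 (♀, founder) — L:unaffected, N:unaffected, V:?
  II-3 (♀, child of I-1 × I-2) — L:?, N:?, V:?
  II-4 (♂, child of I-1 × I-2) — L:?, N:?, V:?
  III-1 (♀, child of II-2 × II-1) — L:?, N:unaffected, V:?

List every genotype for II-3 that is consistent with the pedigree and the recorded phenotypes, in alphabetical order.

L/I-1 un ·: LL|Ll
L/I-2 ? ·: LL|Ll|ll
L/II-1 ? I-1×I-2: LL|Ll|ll
L/II-2 un ·: LL|Ll
L/II-3 ? I-1×I-2: LL|Ll|ll
L/II-4 ? I-1×I-2: LL|Ll|ll
L/III-1 ? II-2×II-1: LL|Ll|ll
⇒ L over [I-1,I-2,II-1,II-2,II-3,II-4,III-1]: 203 consistent
N/I-1 un ·: NN|Nn
N/I-2 aff ·: nn
N/II-1 ? I-1×I-2: Nn|nn
N/II-2 un ·: NN|Nn
N/II-3 ? I-1×I-2: Nn|nn
N/II-4 ? I-1×I-2: Nn|nn
N/III-1 un II-2×II-1: NN|Nn
⇒ N over [I-1,I-2,II-1,II-2,II-3,II-4,III-1]: 28 consistent
V/I-1 un ·: VV|Vv
V/I-2 un ·: VV|Vv
V/II-1 ? I-1×I-2: VV|Vv|vv
V/II-2 ? ·: VV|Vv|vv
V/II-3 ? I-1×I-2: VV|Vv|vv
V/II-4 ? I-1×I-2: VV|Vv|vv
V/III-1 ? II-2×II-1: VV|Vv|vv
⇒ V over [I-1,I-2,II-1,II-2,II-3,II-4,III-1]: 227 consistent

II-3 ∈ {LL Nn VV, LL Nn Vv, LL Nn vv, LL nn VV, LL nn Vv, LL nn vv, Ll Nn VV, Ll Nn Vv, Ll Nn vv, Ll nn VV, Ll nn Vv, Ll nn vv, ll Nn VV, ll Nn Vv, ll Nn vv, ll nn VV, ll nn Vv, ll nn vv}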